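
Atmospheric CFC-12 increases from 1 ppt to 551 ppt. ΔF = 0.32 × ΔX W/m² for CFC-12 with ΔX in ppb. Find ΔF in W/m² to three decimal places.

ΔF = 0.176 W/m²

CFC-12: Δ = 551 − 1 = 550 ppt = 0.550 ppb; ΔF = 0.32 × 0.550 = 0.1760 W/m².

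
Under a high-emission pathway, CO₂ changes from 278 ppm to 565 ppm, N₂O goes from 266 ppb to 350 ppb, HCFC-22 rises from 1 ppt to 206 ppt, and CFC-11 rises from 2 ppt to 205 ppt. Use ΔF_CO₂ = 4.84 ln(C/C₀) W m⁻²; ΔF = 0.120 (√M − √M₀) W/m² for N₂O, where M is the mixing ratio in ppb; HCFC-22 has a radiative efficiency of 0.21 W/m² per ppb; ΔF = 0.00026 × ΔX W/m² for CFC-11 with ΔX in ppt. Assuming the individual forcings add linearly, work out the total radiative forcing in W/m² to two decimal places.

CO₂: 4.84 × ln(565/278) = 4.84 × ln(2.03237) = 4.84 × 0.70920 = 3.4325 W/m².
N₂O: 0.120 × (√350 − √266) = 0.120 × (18.7083 − 16.3095) = 0.120 × 2.3988 = 0.2879 W/m².
HCFC-22: Δ = 206 − 1 = 205 ppt = 0.205 ppb; ΔF = 0.21 × 0.205 = 0.0431 W/m².
CFC-11: ΔF = 0.00026 × (205 − 2) = 0.00026 × 203 = 0.0528 W/m².
Total ΔF = 3.4325 + 0.2879 + 0.0431 + 0.0528 = 3.8163 W/m².

ΔF = 3.82 W/m²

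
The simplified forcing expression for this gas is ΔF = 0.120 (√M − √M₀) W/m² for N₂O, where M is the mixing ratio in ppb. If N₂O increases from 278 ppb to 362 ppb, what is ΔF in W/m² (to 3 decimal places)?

N₂O: 0.120 × (√362 − √278) = 0.120 × (19.0263 − 16.6733) = 0.120 × 2.3530 = 0.2824 W/m².

ΔF = 0.282 W/m²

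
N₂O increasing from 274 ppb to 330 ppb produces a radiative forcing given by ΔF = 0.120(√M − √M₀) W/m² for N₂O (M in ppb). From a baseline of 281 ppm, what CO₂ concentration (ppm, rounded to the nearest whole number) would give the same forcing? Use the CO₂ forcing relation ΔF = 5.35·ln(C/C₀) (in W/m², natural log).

N₂O forcing: 0.120 × (√330 − √274) = 0.120 × (18.1659 − 16.5529) = 0.120 × 1.6130 = 0.19356 W/m².
Set 5.35 ln(C/281) = 0.19356: ln(C/281) = 0.19356/5.35 = 0.03618, so C = 281 × e^0.03618 = 281 × 1.03684 = 291.35 ppm.

C ≈ 291 ppm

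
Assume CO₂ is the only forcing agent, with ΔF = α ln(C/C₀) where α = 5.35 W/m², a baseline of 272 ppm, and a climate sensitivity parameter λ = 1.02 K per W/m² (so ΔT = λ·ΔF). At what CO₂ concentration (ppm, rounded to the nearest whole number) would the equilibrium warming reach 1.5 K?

Required forcing: ΔF = ΔT/λ = 1.5/1.02 = 1.4706 W/m².
Then ln(C/272) = ΔF/5.35 = 1.4706/5.35 = 0.27488.
So C = 272 × e^0.27488 = 272 × 1.31637 = 358.05 ppm.

C ≈ 358 ppm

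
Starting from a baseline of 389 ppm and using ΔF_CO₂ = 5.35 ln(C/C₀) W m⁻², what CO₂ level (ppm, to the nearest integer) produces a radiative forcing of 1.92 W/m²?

C ≈ 557 ppm

Set 5.35 ln(C/389) = 1.92, so ln(C/389) = 1.92/5.35 = 0.35888.
Then C/389 = e^0.35888 = 1.43172, giving C = 389 × 1.43172 = 556.94 ppm.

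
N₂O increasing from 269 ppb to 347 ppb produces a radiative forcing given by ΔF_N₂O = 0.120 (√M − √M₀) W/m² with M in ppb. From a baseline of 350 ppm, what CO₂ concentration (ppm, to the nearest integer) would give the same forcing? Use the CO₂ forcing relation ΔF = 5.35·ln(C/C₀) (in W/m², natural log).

N₂O forcing: 0.120 × (√347 − √269) = 0.120 × (18.6279 − 16.4012) = 0.120 × 2.2267 = 0.26720 W/m².
Set 5.35 ln(C/350) = 0.26720: ln(C/350) = 0.26720/5.35 = 0.04994, so C = 350 × e^0.04994 = 350 × 1.05121 = 367.92 ppm.

C ≈ 368 ppm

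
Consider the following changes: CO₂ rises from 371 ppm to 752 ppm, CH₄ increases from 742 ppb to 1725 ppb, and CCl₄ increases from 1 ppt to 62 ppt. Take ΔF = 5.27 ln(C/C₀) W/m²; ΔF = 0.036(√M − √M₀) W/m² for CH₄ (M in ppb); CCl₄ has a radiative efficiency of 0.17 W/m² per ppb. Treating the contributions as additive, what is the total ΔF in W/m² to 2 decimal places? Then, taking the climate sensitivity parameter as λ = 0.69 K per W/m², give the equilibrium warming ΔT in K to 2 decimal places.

ΔF = 4.25 W/m²; ΔT = 2.93 K

CO₂: 5.27 × ln(752/371) = 5.27 × ln(2.02695) = 5.27 × 0.70653 = 3.7234 W/m².
CH₄: 0.036 × (√1725 − √742) = 0.036 × (41.5331 − 27.2397) = 0.036 × 14.2934 = 0.5146 W/m².
CCl₄: Δ = 62 − 1 = 61 ppt = 0.061 ppb; ΔF = 0.17 × 0.061 = 0.0104 W/m².
Total ΔF = 3.7234 + 0.5146 + 0.0104 = 4.2484 W/m².
ΔT = λ ΔF = 0.69 × 4.25 = 2.9325 K.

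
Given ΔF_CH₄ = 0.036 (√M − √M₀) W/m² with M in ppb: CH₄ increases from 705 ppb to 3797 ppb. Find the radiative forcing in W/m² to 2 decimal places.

CH₄: 0.036 × (√3797 − √705) = 0.036 × (61.6198 − 26.5518) = 0.036 × 35.0680 = 1.2624 W/m².

ΔF = 1.26 W/m²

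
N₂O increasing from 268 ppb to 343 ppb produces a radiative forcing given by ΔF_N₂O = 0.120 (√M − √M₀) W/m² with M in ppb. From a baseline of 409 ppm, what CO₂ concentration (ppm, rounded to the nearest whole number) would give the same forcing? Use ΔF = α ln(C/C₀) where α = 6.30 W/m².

C ≈ 426 ppm

N₂O forcing: 0.120 × (√343 − √268) = 0.120 × (18.5203 − 16.3707) = 0.120 × 2.1496 = 0.25795 W/m².
Set 6.30 ln(C/409) = 0.25795: ln(C/409) = 0.25795/6.30 = 0.04094, so C = 409 × e^0.04094 = 409 × 1.04179 = 426.09 ppm.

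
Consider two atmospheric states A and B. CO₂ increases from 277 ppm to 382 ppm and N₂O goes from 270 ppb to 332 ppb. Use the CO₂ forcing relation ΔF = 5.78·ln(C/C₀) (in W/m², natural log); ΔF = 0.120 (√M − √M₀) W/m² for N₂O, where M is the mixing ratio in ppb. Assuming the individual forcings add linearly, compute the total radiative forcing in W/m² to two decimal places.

CO₂: 5.78 × ln(382/277) = 5.78 × ln(1.37906) = 5.78 × 0.32140 = 1.8577 W/m².
N₂O: 0.120 × (√332 − √270) = 0.120 × (18.2209 − 16.4317) = 0.120 × 1.7892 = 0.2147 W/m².
Total ΔF = 1.8577 + 0.2147 = 2.0724 W/m².

ΔF = 2.07 W/m²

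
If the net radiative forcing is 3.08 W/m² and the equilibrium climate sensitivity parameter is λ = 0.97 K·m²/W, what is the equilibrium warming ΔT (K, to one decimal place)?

ΔT = 3.0 K

ΔT = λ ΔF = 0.97 × 3.08 = 2.9876 K.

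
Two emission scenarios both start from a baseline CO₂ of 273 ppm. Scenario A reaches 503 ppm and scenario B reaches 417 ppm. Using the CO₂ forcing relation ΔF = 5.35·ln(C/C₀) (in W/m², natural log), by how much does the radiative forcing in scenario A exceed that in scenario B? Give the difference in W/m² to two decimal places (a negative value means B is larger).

ΔF_A = 5.35 ln(503/273) = 5.35 × 0.61112 = 3.2695 W/m².
ΔF_B = 5.35 ln(417/273) = 5.35 × 0.42361 = 2.2663 W/m².
Difference: 3.2695 − 2.2663 = 1.0032 W/m².

ΔF_A − ΔF_B = 1.00 W/m²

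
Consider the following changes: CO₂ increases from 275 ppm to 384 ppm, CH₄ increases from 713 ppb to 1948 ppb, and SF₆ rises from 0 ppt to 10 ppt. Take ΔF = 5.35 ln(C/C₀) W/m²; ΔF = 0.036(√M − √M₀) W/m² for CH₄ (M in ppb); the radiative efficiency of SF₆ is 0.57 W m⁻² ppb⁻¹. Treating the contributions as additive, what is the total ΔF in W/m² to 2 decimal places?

ΔF = 2.42 W/m²

CO₂: 5.35 × ln(384/275) = 5.35 × ln(1.39636) = 5.35 × 0.33387 = 1.7862 W/m².
CH₄: 0.036 × (√1948 − √713) = 0.036 × (44.1362 − 26.7021) = 0.036 × 17.4341 = 0.6276 W/m².
SF₆: Δ = 10 − 0 = 10 ppt = 0.010 ppb; ΔF = 0.57 × 0.010 = 0.0057 W/m².
Total ΔF = 1.7862 + 0.6276 + 0.0057 = 2.4195 W/m².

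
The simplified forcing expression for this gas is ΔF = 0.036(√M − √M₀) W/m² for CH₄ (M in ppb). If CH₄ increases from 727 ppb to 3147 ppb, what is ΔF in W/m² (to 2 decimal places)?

ΔF = 1.05 W/m²

CH₄: 0.036 × (√3147 − √727) = 0.036 × (56.0981 − 26.9629) = 0.036 × 29.1352 = 1.0489 W/m².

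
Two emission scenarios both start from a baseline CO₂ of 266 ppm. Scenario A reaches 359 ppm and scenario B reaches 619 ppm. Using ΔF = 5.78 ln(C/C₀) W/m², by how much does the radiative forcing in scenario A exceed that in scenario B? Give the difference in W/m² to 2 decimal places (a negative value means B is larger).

ΔF_A = 5.78 ln(359/266) = 5.78 × 0.29983 = 1.7330 W/m².
ΔF_B = 5.78 ln(619/266) = 5.78 × 0.84461 = 4.8818 W/m².
Difference: 1.7330 − 4.8818 = -3.1488 W/m².

ΔF_A − ΔF_B = -3.15 W/m²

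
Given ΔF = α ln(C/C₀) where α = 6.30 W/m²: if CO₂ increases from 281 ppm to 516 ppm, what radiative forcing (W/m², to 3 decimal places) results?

CO₂: 6.30 × ln(516/281) = 6.30 × ln(1.83630) = 6.30 × 0.60775 = 3.8288 W/m².

ΔF = 3.829 W/m²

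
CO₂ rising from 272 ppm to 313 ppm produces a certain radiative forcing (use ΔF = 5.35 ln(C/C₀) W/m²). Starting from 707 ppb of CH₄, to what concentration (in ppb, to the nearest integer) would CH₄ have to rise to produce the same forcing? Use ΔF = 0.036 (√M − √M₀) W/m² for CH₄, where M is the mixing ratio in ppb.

CO₂ forcing: 5.35 × ln(313/272) = 5.35 × 0.140401 = 0.75115 W/m².
Set 0.036(√M − √707) = 0.75115: √M = 0.75115/0.036 + √707 = 20.8653 + 26.5895 = 47.4548.
M = (47.4548)² = 2251.96 ppb.

M ≈ 2252 ppb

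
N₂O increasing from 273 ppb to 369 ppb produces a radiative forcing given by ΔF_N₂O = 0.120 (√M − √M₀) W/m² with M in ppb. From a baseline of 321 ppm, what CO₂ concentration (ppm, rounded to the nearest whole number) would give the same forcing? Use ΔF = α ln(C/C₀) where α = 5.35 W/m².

N₂O forcing: 0.120 × (√369 − √273) = 0.120 × (19.2094 − 16.5227) = 0.120 × 2.6867 = 0.32240 W/m².
Set 5.35 ln(C/321) = 0.32240: ln(C/321) = 0.32240/5.35 = 0.06026, so C = 321 × e^0.06026 = 321 × 1.06211 = 340.94 ppm.

C ≈ 341 ppm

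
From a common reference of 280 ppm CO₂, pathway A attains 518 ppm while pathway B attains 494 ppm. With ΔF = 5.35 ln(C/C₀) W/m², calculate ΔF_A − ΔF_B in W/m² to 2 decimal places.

ΔF_A − ΔF_B = 0.25 W/m²

ΔF_A = 5.35 ln(518/280) = 5.35 × 0.61519 = 3.2913 W/m².
ΔF_B = 5.35 ln(494/280) = 5.35 × 0.56775 = 3.0375 W/m².
Difference: 3.2913 − 3.0375 = 0.2538 W/m².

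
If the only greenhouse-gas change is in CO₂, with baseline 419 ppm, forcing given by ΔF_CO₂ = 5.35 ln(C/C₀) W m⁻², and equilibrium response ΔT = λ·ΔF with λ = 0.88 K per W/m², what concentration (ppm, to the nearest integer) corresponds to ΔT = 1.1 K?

C ≈ 529 ppm

Required forcing: ΔF = ΔT/λ = 1.1/0.88 = 1.2500 W/m².
Then ln(C/419) = ΔF/5.35 = 1.2500/5.35 = 0.23364.
So C = 419 × e^0.23364 = 419 × 1.26319 = 529.28 ppm.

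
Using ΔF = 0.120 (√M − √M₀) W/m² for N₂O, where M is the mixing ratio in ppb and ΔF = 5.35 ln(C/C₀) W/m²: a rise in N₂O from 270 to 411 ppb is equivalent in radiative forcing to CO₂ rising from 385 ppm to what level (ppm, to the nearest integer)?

N₂O forcing: 0.120 × (√411 − √270) = 0.120 × (20.2731 − 16.4317) = 0.120 × 3.8414 = 0.46097 W/m².
Set 5.35 ln(C/385) = 0.46097: ln(C/385) = 0.46097/5.35 = 0.08616, so C = 385 × e^0.08616 = 385 × 1.08998 = 419.64 ppm.

C ≈ 420 ppm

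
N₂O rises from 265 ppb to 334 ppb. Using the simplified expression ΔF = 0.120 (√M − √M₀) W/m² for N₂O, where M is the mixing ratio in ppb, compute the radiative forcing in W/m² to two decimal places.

ΔF = 0.24 W/m²

N₂O: 0.120 × (√334 − √265) = 0.120 × (18.2757 − 16.2788) = 0.120 × 1.9969 = 0.2396 W/m².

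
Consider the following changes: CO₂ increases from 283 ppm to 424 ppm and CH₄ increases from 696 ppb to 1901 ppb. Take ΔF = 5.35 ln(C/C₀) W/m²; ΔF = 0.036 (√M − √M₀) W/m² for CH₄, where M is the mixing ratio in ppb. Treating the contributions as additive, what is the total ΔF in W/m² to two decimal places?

ΔF = 2.78 W/m²

CO₂: 5.35 × ln(424/283) = 5.35 × ln(1.49823) = 5.35 × 0.40428 = 2.1629 W/m².
CH₄: 0.036 × (√1901 − √696) = 0.036 × (43.6005 − 26.3818) = 0.036 × 17.2187 = 0.6199 W/m².
Total ΔF = 2.1629 + 0.6199 = 2.7828 W/m².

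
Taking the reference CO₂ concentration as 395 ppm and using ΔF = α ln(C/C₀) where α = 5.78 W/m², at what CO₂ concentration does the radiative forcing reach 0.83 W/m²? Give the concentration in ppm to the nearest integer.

Set 5.78 ln(C/395) = 0.83, so ln(C/395) = 0.83/5.78 = 0.14360.
Then C/395 = e^0.14360 = 1.15442, giving C = 395 × 1.15442 = 456.00 ppm.

C ≈ 456 ppm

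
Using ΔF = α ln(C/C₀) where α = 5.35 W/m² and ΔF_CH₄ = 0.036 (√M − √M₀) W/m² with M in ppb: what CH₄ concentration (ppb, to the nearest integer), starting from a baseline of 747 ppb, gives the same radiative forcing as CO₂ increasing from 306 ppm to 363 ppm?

M ≈ 2779 ppb

CO₂ forcing: 5.35 × ln(363/306) = 5.35 × 0.170818 = 0.91388 W/m².
Set 0.036(√M − √747) = 0.91388: √M = 0.91388/0.036 + √747 = 25.3856 + 27.3313 = 52.7169.
M = (52.7169)² = 2779.07 ppb.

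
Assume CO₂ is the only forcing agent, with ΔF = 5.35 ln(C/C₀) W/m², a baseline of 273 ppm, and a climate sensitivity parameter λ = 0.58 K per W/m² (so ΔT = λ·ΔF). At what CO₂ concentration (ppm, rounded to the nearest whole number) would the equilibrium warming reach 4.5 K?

Required forcing: ΔF = ΔT/λ = 4.5/0.58 = 7.7586 W/m².
Then ln(C/273) = ΔF/5.35 = 7.7586/5.35 = 1.45021.
So C = 273 × e^1.45021 = 273 × 4.26401 = 1164.07 ppm.

C ≈ 1164 ppm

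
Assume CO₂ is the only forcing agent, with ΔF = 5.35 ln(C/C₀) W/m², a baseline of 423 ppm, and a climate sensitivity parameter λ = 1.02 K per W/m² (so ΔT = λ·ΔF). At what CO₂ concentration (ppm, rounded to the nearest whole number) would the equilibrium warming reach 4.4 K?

C ≈ 947 ppm

Required forcing: ΔF = ΔT/λ = 4.4/1.02 = 4.3137 W/m².
Then ln(C/423) = ΔF/5.35 = 4.3137/5.35 = 0.80630.
So C = 423 × e^0.80630 = 423 × 2.23961 = 947.36 ppm.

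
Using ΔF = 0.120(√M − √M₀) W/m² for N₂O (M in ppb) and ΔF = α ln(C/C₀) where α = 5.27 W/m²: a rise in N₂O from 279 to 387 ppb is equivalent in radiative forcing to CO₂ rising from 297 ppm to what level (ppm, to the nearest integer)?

N₂O forcing: 0.120 × (√387 − √279) = 0.120 × (19.6723 − 16.7033) = 0.120 × 2.9690 = 0.35628 W/m².
Set 5.27 ln(C/297) = 0.35628: ln(C/297) = 0.35628/5.27 = 0.06761, so C = 297 × e^0.06761 = 297 × 1.06995 = 317.78 ppm.

C ≈ 318 ppm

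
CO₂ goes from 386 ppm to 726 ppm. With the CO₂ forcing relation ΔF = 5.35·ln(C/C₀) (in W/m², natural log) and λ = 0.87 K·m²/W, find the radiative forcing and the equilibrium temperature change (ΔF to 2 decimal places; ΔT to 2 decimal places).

ΔF = 3.38 W/m²; ΔT = 2.94 K

CO₂: 5.35 × ln(726/386) = 5.35 × ln(1.88083) = 5.35 × 0.63171 = 3.3796 W/m².
ΔT = λ ΔF = 0.87 × 3.38 = 2.9406 K.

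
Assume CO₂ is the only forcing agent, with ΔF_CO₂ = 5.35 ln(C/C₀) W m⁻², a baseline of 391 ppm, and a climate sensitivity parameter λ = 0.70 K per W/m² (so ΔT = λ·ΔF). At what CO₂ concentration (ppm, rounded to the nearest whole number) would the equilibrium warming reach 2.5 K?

C ≈ 762 ppm

Required forcing: ΔF = ΔT/λ = 2.5/0.70 = 3.5714 W/m².
Then ln(C/391) = ΔF/5.35 = 3.5714/5.35 = 0.66755.
So C = 391 × e^0.66755 = 391 × 1.94946 = 762.24 ppm.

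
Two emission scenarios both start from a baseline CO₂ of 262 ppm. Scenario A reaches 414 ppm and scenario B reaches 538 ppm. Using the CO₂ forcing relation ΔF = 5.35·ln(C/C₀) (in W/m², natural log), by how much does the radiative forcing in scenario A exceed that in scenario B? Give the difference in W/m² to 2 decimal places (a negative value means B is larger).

ΔF_A = 5.35 ln(414/262) = 5.35 × 0.45752 = 2.4477 W/m².
ΔF_B = 5.35 ln(538/262) = 5.35 × 0.71951 = 3.8494 W/m².
Difference: 2.4477 − 3.8494 = -1.4017 W/m².

ΔF_A − ΔF_B = -1.40 W/m²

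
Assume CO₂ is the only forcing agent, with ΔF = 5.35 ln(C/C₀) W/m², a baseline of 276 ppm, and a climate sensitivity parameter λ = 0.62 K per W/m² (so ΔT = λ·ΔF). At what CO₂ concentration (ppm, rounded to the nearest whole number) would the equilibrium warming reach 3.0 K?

C ≈ 682 ppm

Required forcing: ΔF = ΔT/λ = 3.0/0.62 = 4.8387 W/m².
Then ln(C/276) = ΔF/5.35 = 4.8387/5.35 = 0.90443.
So C = 276 × e^0.90443 = 276 × 2.47052 = 681.86 ppm.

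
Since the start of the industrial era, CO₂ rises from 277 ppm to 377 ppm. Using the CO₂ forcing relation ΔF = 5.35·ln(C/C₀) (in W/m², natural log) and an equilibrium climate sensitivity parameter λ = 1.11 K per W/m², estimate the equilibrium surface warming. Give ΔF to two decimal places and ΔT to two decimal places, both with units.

ΔF = 1.65 W/m²; ΔT = 1.83 K

CO₂: 5.35 × ln(377/277) = 5.35 × ln(1.36101) = 5.35 × 0.30823 = 1.6490 W/m².
ΔT = λ ΔF = 1.11 × 1.65 = 1.8315 K.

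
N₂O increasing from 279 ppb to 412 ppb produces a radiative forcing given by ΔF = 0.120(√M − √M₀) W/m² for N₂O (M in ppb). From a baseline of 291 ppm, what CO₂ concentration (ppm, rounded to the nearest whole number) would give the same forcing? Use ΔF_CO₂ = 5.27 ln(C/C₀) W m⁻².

C ≈ 316 ppm

N₂O forcing: 0.120 × (√412 − √279) = 0.120 × (20.2978 − 16.7033) = 0.120 × 3.5945 = 0.43134 W/m².
Set 5.27 ln(C/291) = 0.43134: ln(C/291) = 0.43134/5.27 = 0.08185, so C = 291 × e^0.08185 = 291 × 1.08529 = 315.82 ppm.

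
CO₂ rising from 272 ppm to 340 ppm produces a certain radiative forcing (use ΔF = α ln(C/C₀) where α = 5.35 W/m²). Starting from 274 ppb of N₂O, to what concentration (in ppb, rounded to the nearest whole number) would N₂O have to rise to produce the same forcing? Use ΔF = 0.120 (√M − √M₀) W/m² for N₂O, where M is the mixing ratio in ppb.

M ≈ 702 ppb

CO₂ forcing: 5.35 × ln(340/272) = 5.35 × 0.223144 = 1.19382 W/m².
Set 0.120(√M − √274) = 1.19382: √M = 1.19382/0.120 + √274 = 9.9485 + 16.5529 = 26.5014.
M = (26.5014)² = 702.32 ppb.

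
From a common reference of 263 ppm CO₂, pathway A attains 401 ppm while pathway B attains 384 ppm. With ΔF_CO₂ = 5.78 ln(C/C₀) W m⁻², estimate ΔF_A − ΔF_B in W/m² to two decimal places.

ΔF_A − ΔF_B = 0.25 W/m²

ΔF_A = 5.78 ln(401/263) = 5.78 × 0.42181 = 2.4381 W/m².
ΔF_B = 5.78 ln(384/263) = 5.78 × 0.37849 = 2.1877 W/m².
Difference: 2.4381 − 2.1877 = 0.2504 W/m².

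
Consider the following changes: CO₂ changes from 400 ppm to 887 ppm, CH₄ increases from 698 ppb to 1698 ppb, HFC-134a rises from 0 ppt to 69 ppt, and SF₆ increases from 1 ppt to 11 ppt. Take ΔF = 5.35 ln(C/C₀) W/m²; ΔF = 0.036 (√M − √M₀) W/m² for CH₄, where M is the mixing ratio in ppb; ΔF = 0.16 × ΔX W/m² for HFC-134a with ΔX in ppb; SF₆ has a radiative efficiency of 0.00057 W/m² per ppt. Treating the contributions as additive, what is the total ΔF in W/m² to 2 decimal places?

ΔF = 4.81 W/m²

CO₂: 5.35 × ln(887/400) = 5.35 × ln(2.21750) = 5.35 × 0.79638 = 4.2606 W/m².
CH₄: 0.036 × (√1698 − √698) = 0.036 × (41.2068 − 26.4197) = 0.036 × 14.7871 = 0.5323 W/m².
HFC-134a: Δ = 69 − 0 = 69 ppt = 0.069 ppb; ΔF = 0.16 × 0.069 = 0.0110 W/m².
SF₆: ΔF = 0.00057 × (11 − 1) = 0.00057 × 10 = 0.0057 W/m².
Total ΔF = 4.2606 + 0.5323 + 0.0110 + 0.0057 = 4.8096 W/m².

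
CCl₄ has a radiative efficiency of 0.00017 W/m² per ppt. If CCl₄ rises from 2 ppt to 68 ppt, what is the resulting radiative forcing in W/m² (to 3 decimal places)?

CCl₄: ΔF = 0.00017 × (68 − 2) = 0.00017 × 66 = 0.0112 W/m².

ΔF = 0.011 W/m²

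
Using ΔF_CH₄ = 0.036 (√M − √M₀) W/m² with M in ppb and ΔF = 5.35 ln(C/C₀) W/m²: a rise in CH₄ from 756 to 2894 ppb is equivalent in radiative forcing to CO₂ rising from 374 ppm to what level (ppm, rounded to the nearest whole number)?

CH₄ forcing: 0.036 × (√2894 − √756) = 0.036 × (53.7959 − 27.4955) = 0.036 × 26.3004 = 0.94681 W/m².
Set 5.35 ln(C/374) = 0.94681: ln(C/374) = 0.94681/5.35 = 0.17697, so C = 374 × e^0.17697 = 374 × 1.19360 = 446.41 ppm.

C ≈ 446 ppm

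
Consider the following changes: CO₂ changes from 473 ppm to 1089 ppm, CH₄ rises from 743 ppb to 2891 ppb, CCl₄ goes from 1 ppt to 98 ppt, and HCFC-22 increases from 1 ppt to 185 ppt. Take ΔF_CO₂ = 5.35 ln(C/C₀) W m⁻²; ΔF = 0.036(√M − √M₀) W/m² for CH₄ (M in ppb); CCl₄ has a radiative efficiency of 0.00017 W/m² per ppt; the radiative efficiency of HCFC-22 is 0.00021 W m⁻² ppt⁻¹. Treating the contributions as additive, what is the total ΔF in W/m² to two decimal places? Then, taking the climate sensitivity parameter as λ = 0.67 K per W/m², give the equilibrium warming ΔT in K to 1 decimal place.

ΔF = 5.47 W/m²; ΔT = 3.7 K

CO₂: 5.35 × ln(1089/473) = 5.35 × ln(2.30233) = 5.35 × 0.83392 = 4.4615 W/m².
CH₄: 0.036 × (√2891 − √743) = 0.036 × (53.7680 − 27.2580) = 0.036 × 26.5100 = 0.9544 W/m².
CCl₄: ΔF = 0.00017 × (98 − 1) = 0.00017 × 97 = 0.0165 W/m².
HCFC-22: ΔF = 0.00021 × (185 − 1) = 0.00021 × 184 = 0.0386 W/m².
Total ΔF = 4.4615 + 0.9544 + 0.0165 + 0.0386 = 5.4710 W/m².
ΔT = λ ΔF = 0.67 × 5.47 = 3.6649 K.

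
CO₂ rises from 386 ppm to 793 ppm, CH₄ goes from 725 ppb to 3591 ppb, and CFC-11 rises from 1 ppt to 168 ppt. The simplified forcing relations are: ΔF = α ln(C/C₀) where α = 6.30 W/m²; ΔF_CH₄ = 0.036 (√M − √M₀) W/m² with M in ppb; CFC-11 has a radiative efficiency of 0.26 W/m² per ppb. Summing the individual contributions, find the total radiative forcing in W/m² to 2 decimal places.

CO₂: 6.30 × ln(793/386) = 6.30 × ln(2.05440) = 6.30 × 0.71998 = 4.5359 W/m².
CH₄: 0.036 × (√3591 − √725) = 0.036 × (59.9250 − 26.9258) = 0.036 × 32.9992 = 1.1880 W/m².
CFC-11: Δ = 168 − 1 = 167 ppt = 0.167 ppb; ΔF = 0.26 × 0.167 = 0.0434 W/m².
Total ΔF = 4.5359 + 1.1880 + 0.0434 = 5.7673 W/m².

ΔF = 5.77 W/m²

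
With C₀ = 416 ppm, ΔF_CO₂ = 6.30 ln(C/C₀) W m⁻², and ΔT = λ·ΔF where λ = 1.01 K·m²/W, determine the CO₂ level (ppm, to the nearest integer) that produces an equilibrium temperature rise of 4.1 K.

C ≈ 792 ppm

Required forcing: ΔF = ΔT/λ = 4.1/1.01 = 4.0594 W/m².
Then ln(C/416) = ΔF/6.30 = 4.0594/6.30 = 0.64435.
So C = 416 × e^0.64435 = 416 × 1.90475 = 792.38 ppm.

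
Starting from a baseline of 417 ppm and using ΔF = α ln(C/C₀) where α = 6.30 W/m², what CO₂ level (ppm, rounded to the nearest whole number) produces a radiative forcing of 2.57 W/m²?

C ≈ 627 ppm

Set 6.30 ln(C/417) = 2.57, so ln(C/417) = 2.57/6.30 = 0.40794.
Then C/417 = e^0.40794 = 1.50372, giving C = 417 × 1.50372 = 627.05 ppm.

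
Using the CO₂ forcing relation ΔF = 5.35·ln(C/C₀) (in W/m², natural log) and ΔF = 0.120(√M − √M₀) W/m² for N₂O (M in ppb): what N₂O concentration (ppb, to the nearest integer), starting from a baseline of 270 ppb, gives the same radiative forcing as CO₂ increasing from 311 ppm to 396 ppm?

CO₂ forcing: 5.35 × ln(396/311) = 5.35 × 0.241621 = 1.29267 W/m².
Set 0.120(√M − √270) = 1.29267: √M = 1.29267/0.120 + √270 = 10.7723 + 16.4317 = 27.2040.
M = (27.2040)² = 740.06 ppb.

M ≈ 740 ppb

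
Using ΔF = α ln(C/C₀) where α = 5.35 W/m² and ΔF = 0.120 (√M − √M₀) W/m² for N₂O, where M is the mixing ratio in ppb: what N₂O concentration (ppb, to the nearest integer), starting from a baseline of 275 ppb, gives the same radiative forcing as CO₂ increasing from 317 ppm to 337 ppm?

M ≈ 373 ppb

CO₂ forcing: 5.35 × ln(337/317) = 5.35 × 0.061181 = 0.32732 W/m².
Set 0.120(√M − √275) = 0.32732: √M = 0.32732/0.120 + √275 = 2.7277 + 16.5831 = 19.3108.
M = (19.3108)² = 372.91 ppb.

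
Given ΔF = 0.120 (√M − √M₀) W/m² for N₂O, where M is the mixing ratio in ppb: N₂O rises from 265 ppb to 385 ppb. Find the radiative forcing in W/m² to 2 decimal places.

ΔF = 0.40 W/m²

N₂O: 0.120 × (√385 − √265) = 0.120 × (19.6214 − 16.2788) = 0.120 × 3.3426 = 0.4011 W/m².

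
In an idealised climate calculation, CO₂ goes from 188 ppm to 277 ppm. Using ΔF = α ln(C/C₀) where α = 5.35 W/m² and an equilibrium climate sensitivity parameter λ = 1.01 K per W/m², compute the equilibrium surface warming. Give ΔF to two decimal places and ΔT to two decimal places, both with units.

ΔF = 2.07 W/m²; ΔT = 2.09 K

CO₂: 5.35 × ln(277/188) = 5.35 × ln(1.47340) = 5.35 × 0.38757 = 2.0735 W/m².
ΔT = λ ΔF = 1.01 × 2.07 = 2.0907 K.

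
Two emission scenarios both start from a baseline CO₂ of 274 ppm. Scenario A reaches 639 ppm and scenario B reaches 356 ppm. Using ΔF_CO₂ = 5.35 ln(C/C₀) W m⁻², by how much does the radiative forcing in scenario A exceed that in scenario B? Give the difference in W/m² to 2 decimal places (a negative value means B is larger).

ΔF_A = 5.35 ln(639/274) = 5.35 × 0.84678 = 4.5303 W/m².
ΔF_B = 5.35 ln(356/274) = 5.35 × 0.26180 = 1.4006 W/m².
Difference: 4.5303 − 1.4006 = 3.1297 W/m².

ΔF_A − ΔF_B = 3.13 W/m²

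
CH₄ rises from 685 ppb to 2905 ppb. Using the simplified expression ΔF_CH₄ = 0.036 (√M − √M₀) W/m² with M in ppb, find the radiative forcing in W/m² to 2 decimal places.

ΔF = 1.00 W/m²

CH₄: 0.036 × (√2905 − √685) = 0.036 × (53.8981 − 26.1725) = 0.036 × 27.7256 = 0.9981 W/m².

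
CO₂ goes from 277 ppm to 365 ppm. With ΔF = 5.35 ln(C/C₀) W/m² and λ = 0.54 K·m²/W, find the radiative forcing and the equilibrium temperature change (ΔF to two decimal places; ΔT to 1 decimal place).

CO₂: 5.35 × ln(365/277) = 5.35 × ln(1.31769) = 5.35 × 0.27588 = 1.4760 W/m².
ΔT = λ ΔF = 0.54 × 1.48 = 0.7992 K.

ΔF = 1.48 W/m²; ΔT = 0.8 K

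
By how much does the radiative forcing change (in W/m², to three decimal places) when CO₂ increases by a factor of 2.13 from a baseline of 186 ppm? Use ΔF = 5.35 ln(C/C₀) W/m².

ΔF = 4.045 W/m²

Because the forcing depends only on the ratio C/C₀, the initial concentration does not enter.
ΔF = 5.35 × ln(2.13) = 5.35 × 0.75612 = 4.0452 W/m².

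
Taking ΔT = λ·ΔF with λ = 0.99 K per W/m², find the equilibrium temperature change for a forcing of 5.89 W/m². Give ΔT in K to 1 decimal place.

ΔT = λ ΔF = 0.99 × 5.89 = 5.8311 K.

ΔT = 5.8 K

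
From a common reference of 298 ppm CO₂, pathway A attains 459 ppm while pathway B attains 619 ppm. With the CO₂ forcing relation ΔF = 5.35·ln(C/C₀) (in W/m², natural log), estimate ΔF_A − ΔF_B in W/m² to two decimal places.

ΔF_A = 5.35 ln(459/298) = 5.35 × 0.43196 = 2.3110 W/m².
ΔF_B = 5.35 ln(619/298) = 5.35 × 0.73101 = 3.9109 W/m².
Difference: 2.3110 − 3.9109 = -1.5999 W/m².

ΔF_A − ΔF_B = -1.60 W/m²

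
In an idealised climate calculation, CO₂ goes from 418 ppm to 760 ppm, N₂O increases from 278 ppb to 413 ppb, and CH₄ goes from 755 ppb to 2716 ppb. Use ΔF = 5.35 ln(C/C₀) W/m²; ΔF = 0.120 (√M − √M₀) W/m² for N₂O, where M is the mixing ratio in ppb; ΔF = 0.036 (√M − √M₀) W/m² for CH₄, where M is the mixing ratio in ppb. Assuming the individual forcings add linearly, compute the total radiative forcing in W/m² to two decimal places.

ΔF = 4.52 W/m²

CO₂: 5.35 × ln(760/418) = 5.35 × ln(1.81818) = 5.35 × 0.59784 = 3.1984 W/m².
N₂O: 0.120 × (√413 − √278) = 0.120 × (20.3224 − 16.6733) = 0.120 × 3.6491 = 0.4379 W/m².
CH₄: 0.036 × (√2716 − √755) = 0.036 × (52.1153 − 27.4773) = 0.036 × 24.6380 = 0.8870 W/m².
Total ΔF = 3.1984 + 0.4379 + 0.8870 = 4.5233 W/m².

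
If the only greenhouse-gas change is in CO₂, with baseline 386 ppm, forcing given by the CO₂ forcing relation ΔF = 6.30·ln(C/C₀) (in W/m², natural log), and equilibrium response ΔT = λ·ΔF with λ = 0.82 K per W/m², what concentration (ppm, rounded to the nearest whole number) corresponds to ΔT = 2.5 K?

Required forcing: ΔF = ΔT/λ = 2.5/0.82 = 3.0488 W/m².
Then ln(C/386) = ΔF/6.30 = 3.0488/6.30 = 0.48394.
So C = 386 × e^0.48394 = 386 × 1.62245 = 626.27 ppm.

C ≈ 626 ppm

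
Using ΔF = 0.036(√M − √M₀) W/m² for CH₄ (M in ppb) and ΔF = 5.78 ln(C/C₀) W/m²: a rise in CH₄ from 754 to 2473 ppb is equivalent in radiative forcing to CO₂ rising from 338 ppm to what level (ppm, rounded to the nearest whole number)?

CH₄ forcing: 0.036 × (√2473 − √754) = 0.036 × (49.7293 − 27.4591) = 0.036 × 22.2702 = 0.80173 W/m².
Set 5.78 ln(C/338) = 0.80173: ln(C/338) = 0.80173/5.78 = 0.13871, so C = 338 × e^0.13871 = 338 × 1.14879 = 388.29 ppm.

C ≈ 388 ppm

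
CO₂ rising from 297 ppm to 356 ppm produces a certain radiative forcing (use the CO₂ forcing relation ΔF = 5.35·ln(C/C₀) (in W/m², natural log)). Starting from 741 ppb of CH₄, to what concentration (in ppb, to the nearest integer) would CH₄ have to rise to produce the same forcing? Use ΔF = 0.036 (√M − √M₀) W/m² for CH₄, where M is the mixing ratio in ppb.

CO₂ forcing: 5.35 × ln(356/297) = 5.35 × 0.181199 = 0.96941 W/m².
Set 0.036(√M − √741) = 0.96941: √M = 0.96941/0.036 + √741 = 26.9281 + 27.2213 = 54.1494.
M = (54.1494)² = 2932.16 ppb.

M ≈ 2932 ppb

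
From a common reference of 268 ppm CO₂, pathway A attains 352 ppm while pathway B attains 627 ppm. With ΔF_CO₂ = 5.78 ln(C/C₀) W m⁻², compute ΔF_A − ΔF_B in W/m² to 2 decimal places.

ΔF_A − ΔF_B = -3.34 W/m²

ΔF_A = 5.78 ln(352/268) = 5.78 × 0.27264 = 1.5759 W/m².
ΔF_B = 5.78 ln(627/268) = 5.78 × 0.84996 = 4.9128 W/m².
Difference: 1.5759 − 4.9128 = -3.3369 W/m².
(Equivalently, ΔF_A − ΔF_B = 5.78 ln(352/627) = 5.78 × -0.57732 = -3.3369 W/m².)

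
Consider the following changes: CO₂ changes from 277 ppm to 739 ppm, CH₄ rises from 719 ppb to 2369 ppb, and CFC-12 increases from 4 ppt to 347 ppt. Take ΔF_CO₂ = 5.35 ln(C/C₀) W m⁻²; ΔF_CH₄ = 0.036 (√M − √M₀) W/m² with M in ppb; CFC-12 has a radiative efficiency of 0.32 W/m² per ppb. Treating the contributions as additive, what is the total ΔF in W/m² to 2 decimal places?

ΔF = 6.15 W/m²

CO₂: 5.35 × ln(739/277) = 5.35 × ln(2.66787) = 5.35 × 0.98128 = 5.2498 W/m².
CH₄: 0.036 × (√2369 − √719) = 0.036 × (48.6724 − 26.8142) = 0.036 × 21.8582 = 0.7869 W/m².
CFC-12: Δ = 347 − 4 = 343 ppt = 0.343 ppb; ΔF = 0.32 × 0.343 = 0.1098 W/m².
Total ΔF = 5.2498 + 0.7869 + 0.1098 = 6.1465 W/m².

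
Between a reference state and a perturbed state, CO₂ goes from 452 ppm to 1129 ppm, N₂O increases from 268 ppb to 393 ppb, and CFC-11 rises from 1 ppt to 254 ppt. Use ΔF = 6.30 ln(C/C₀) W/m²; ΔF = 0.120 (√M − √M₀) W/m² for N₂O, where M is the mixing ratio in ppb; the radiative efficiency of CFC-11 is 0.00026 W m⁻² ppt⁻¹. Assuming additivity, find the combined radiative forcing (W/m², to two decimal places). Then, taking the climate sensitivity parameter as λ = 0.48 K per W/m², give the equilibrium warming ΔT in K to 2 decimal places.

ΔF = 6.25 W/m²; ΔT = 3.00 K

CO₂: 6.30 × ln(1129/452) = 6.30 × ln(2.49779) = 6.30 × 0.91541 = 5.7671 W/m².
N₂O: 0.120 × (√393 − √268) = 0.120 × (19.8242 − 16.3707) = 0.120 × 3.4535 = 0.4144 W/m².
CFC-11: ΔF = 0.00026 × (254 − 1) = 0.00026 × 253 = 0.0658 W/m².
Total ΔF = 5.7671 + 0.4144 + 0.0658 = 6.2473 W/m².
ΔT = λ ΔF = 0.48 × 6.25 = 3.0000 K.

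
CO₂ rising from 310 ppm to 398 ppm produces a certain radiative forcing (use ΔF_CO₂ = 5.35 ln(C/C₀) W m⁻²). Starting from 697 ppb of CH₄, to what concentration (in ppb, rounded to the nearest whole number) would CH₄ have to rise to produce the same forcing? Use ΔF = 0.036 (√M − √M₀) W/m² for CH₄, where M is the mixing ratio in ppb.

M ≈ 4037 ppb

CO₂ forcing: 5.35 × ln(398/310) = 5.35 × 0.249880 = 1.33686 W/m².
Set 0.036(√M − √697) = 1.33686: √M = 1.33686/0.036 + √697 = 37.1350 + 26.4008 = 63.5358.
M = (63.5358)² = 4036.80 ppb.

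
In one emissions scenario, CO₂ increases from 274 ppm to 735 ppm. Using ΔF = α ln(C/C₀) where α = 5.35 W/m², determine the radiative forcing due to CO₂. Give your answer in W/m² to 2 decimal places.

CO₂: 5.35 × ln(735/274) = 5.35 × ln(2.68248) = 5.35 × 0.98674 = 5.2791 W/m².

ΔF = 5.28 W/m²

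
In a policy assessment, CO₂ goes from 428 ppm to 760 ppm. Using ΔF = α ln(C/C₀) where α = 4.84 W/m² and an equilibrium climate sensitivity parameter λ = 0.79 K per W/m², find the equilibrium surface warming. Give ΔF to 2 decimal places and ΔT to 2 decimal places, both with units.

ΔF = 2.78 W/m²; ΔT = 2.20 K

CO₂: 4.84 × ln(760/428) = 4.84 × ln(1.77570) = 4.84 × 0.57419 = 2.7791 W/m².
ΔT = λ ΔF = 0.79 × 2.78 = 2.1962 K.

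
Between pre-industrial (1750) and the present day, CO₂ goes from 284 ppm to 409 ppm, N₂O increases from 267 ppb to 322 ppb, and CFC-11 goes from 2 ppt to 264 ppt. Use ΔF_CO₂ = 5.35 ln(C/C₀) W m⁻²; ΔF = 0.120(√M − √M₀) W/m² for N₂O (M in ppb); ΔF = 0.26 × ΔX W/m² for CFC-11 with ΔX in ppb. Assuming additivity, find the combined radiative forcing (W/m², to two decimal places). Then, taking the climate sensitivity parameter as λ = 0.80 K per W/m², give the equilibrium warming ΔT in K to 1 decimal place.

CO₂: 5.35 × ln(409/284) = 5.35 × ln(1.44014) = 5.35 × 0.36474 = 1.9514 W/m².
N₂O: 0.120 × (√322 − √267) = 0.120 × (17.9444 − 16.3401) = 0.120 × 1.6043 = 0.1925 W/m².
CFC-11: Δ = 264 − 2 = 262 ppt = 0.262 ppb; ΔF = 0.26 × 0.262 = 0.0681 W/m².
Total ΔF = 1.9514 + 0.1925 + 0.0681 = 2.2120 W/m².
ΔT = λ ΔF = 0.80 × 2.21 = 1.7680 K.

ΔF = 2.21 W/m²; ΔT = 1.8 K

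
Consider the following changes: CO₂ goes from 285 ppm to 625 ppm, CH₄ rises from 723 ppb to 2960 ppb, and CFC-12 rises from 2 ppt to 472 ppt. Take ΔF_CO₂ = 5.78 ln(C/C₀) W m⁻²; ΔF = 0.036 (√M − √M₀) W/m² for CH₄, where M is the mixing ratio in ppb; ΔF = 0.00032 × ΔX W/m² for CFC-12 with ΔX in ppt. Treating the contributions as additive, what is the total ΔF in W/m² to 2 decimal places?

CO₂: 5.78 × ln(625/285) = 5.78 × ln(2.19298) = 5.78 × 0.78526 = 4.5388 W/m².
CH₄: 0.036 × (√2960 − √723) = 0.036 × (54.4059 − 26.8887) = 0.036 × 27.5172 = 0.9906 W/m².
CFC-12: ΔF = 0.00032 × (472 − 2) = 0.00032 × 470 = 0.1504 W/m².
Total ΔF = 4.5388 + 0.9906 + 0.1504 = 5.6798 W/m².

ΔF = 5.68 W/m²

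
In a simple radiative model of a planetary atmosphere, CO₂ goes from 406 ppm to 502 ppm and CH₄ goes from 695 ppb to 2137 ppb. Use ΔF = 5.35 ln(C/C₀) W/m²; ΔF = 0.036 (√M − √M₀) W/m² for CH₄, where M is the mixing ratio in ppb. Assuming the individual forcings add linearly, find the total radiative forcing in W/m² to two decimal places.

CO₂: 5.35 × ln(502/406) = 5.35 × ln(1.23645) = 5.35 × 0.21224 = 1.1355 W/m².
CH₄: 0.036 × (√2137 − √695) = 0.036 × (46.2277 − 26.3629) = 0.036 × 19.8648 = 0.7151 W/m².
Total ΔF = 1.1355 + 0.7151 = 1.8506 W/m².

ΔF = 1.85 W/m²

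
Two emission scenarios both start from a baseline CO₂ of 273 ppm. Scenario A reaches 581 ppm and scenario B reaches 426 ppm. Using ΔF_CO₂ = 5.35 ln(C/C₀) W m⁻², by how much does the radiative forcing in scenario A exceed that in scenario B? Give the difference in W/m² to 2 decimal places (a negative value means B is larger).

ΔF_A = 5.35 ln(581/273) = 5.35 × 0.75528 = 4.0407 W/m².
ΔF_B = 5.35 ln(426/273) = 5.35 × 0.44497 = 2.3806 W/m².
Difference: 4.0407 − 2.3806 = 1.6601 W/m².

ΔF_A − ΔF_B = 1.66 W/m²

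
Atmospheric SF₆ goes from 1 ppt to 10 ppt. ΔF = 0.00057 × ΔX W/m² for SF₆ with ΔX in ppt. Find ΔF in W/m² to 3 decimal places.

SF₆: ΔF = 0.00057 × (10 − 1) = 0.00057 × 9 = 0.0051 W/m².

ΔF = 0.005 W/m²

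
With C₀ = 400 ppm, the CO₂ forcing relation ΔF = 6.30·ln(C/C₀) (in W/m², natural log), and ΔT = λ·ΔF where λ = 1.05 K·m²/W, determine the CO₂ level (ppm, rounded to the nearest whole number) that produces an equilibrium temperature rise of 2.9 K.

Required forcing: ΔF = ΔT/λ = 2.9/1.05 = 2.7619 W/m².
Then ln(C/400) = ΔF/6.30 = 2.7619/6.30 = 0.43840.
So C = 400 × e^0.43840 = 400 × 1.55022 = 620.09 ppm.

C ≈ 620 ppm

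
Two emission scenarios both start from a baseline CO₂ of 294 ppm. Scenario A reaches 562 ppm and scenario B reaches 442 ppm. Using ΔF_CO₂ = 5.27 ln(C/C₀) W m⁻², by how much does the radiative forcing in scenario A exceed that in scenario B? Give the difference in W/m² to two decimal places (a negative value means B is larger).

ΔF_A = 5.27 ln(562/294) = 5.27 × 0.64792 = 3.4145 W/m².
ΔF_B = 5.27 ln(442/294) = 5.27 × 0.40773 = 2.1487 W/m².
Difference: 3.4145 − 2.1487 = 1.2658 W/m².
(Equivalently, ΔF_A − ΔF_B = 5.27 ln(562/442) = 5.27 × 0.24019 = 1.2658 W/m².)

ΔF_A − ΔF_B = 1.27 W/m²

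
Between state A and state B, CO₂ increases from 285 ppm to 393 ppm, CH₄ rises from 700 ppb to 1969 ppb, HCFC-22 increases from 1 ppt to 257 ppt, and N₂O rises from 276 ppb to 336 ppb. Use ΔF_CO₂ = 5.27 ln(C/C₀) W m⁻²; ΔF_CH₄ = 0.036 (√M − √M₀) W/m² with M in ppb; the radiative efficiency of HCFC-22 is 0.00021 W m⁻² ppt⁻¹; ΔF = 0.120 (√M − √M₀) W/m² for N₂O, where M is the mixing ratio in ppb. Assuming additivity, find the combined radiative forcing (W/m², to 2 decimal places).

ΔF = 2.60 W/m²

CO₂: 5.27 × ln(393/285) = 5.27 × ln(1.37895) = 5.27 × 0.32132 = 1.6934 W/m².
CH₄: 0.036 × (√1969 − √700) = 0.036 × (44.3734 − 26.4575) = 0.036 × 17.9159 = 0.6450 W/m².
HCFC-22: ΔF = 0.00021 × (257 − 1) = 0.00021 × 256 = 0.0538 W/m².
N₂O: 0.120 × (√336 − √276) = 0.120 × (18.3303 − 16.6132) = 0.120 × 1.7171 = 0.2061 W/m².
Total ΔF = 1.6934 + 0.6450 + 0.0538 + 0.2061 = 2.5983 W/m².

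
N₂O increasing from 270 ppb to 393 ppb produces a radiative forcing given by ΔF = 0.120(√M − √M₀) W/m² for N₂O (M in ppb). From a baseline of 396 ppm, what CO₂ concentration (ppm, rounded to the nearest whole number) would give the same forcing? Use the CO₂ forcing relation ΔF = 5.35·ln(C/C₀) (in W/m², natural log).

N₂O forcing: 0.120 × (√393 − √270) = 0.120 × (19.8242 − 16.4317) = 0.120 × 3.3925 = 0.40710 W/m².
Set 5.35 ln(C/396) = 0.40710: ln(C/396) = 0.40710/5.35 = 0.07609, so C = 396 × e^0.07609 = 396 × 1.07906 = 427.31 ppm.

C ≈ 427 ppm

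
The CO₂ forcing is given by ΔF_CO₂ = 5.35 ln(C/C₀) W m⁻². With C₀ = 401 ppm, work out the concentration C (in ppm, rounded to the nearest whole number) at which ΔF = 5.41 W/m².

C ≈ 1102 ppm

Set 5.35 ln(C/401) = 5.41, so ln(C/401) = 5.41/5.35 = 1.01121.
Then C/401 = e^1.01121 = 2.74893, giving C = 401 × 2.74893 = 1102.32 ppm.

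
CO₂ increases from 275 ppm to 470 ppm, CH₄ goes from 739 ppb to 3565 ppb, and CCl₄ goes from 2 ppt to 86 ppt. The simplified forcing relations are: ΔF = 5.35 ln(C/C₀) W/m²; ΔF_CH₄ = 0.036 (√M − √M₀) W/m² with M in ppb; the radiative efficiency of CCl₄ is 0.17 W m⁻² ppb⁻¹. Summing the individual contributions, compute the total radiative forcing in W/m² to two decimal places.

CO₂: 5.35 × ln(470/275) = 5.35 × ln(1.70909) = 5.35 × 0.53596 = 2.8674 W/m².
CH₄: 0.036 × (√3565 − √739) = 0.036 × (59.7076 − 27.1846) = 0.036 × 32.5230 = 1.1708 W/m².
CCl₄: Δ = 86 − 2 = 84 ppt = 0.084 ppb; ΔF = 0.17 × 0.084 = 0.0143 W/m².
Total ΔF = 2.8674 + 1.1708 + 0.0143 = 4.0525 W/m².

ΔF = 4.05 W/m²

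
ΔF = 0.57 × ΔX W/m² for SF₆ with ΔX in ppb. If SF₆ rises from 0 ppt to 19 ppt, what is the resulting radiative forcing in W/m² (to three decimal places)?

ΔF = 0.011 W/m²

SF₆: Δ = 19 − 0 = 19 ppt = 0.019 ppb; ΔF = 0.57 × 0.019 = 0.0108 W/m².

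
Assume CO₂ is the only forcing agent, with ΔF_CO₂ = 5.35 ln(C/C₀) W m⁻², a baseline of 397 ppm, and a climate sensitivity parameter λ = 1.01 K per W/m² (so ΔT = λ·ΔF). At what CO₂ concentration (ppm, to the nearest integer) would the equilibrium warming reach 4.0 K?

Required forcing: ΔF = ΔT/λ = 4.0/1.01 = 3.9604 W/m².
Then ln(C/397) = ΔF/5.35 = 3.9604/5.35 = 0.74026.
So C = 397 × e^0.74026 = 397 × 2.09648 = 832.30 ppm.

C ≈ 832 ppm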